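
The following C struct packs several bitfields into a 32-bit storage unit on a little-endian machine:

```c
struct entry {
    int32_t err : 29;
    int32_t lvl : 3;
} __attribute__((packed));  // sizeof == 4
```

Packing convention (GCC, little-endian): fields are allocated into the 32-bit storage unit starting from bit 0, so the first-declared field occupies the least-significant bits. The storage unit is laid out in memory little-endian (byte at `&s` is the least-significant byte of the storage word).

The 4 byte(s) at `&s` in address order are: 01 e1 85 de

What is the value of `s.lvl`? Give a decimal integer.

-2

[0]=0x01 [1]=0xe1 [2]=0x85 [3]=0xde (little-endian) → word 0xde85e101
err [0+:29] = (word>>0) & 0x1fffffff = 512090369
lvl [29+:3] = (word>>29) & 0x7 = 6  ←
lvl signed 3b, MSB=1: 6 - 8 = -2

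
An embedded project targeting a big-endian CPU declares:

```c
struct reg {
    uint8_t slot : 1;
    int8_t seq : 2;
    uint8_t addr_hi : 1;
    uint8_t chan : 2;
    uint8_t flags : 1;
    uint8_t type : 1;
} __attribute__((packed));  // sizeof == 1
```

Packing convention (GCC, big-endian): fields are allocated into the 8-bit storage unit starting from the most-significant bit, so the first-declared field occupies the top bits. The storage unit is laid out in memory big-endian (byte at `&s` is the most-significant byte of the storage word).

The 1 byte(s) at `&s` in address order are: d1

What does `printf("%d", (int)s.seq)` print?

[0]=0xd1 (big-endian) → word 0xd1
slot:1 @ bit 7 → (0xd1>>7)&0x1 = 0x1
seq:2 @ bit 5 → (0xd1>>5)&0x3 = 0x2  ←
addr_hi:1 @ bit 4 → (0xd1>>4)&0x1 = 0x1
chan:2 @ bit 2 → (0xd1>>2)&0x3 = 0x0
flags:1 @ bit 1 → (0xd1>>1)&0x1 = 0x0
type:1 @ bit 0 → (0xd1>>0)&0x1 = 0x1
seq signed 2b, MSB=1: 2 - 4 = -2

-2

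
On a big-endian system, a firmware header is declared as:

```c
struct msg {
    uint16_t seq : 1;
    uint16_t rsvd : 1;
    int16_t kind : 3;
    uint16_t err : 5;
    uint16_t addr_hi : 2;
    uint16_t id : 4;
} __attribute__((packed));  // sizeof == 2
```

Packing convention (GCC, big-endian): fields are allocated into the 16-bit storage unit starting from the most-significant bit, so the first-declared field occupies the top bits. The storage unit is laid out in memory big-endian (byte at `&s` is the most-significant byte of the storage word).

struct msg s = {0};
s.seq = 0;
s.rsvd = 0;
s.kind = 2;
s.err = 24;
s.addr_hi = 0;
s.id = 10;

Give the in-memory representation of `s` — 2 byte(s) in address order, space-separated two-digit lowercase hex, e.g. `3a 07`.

[15+:1] seq=0 & 0x1 = 0x0; word=0x0000
[14+:1] rsvd=0 & 0x1 = 0x0; word=0x0000
[11+:3] kind=2 & 0x7 = 0x2; word=0x1000
[6+:5] err=24 & 0x1f = 0x18; word=0x1600
[4+:2] addr_hi=0 & 0x3 = 0x0; word=0x1600
[0+:4] id=10 & 0xf = 0xa; word=0x160a
word = 0x160a → big-endian bytes:
  [0]=0x16  [1]=0x0a

16 0a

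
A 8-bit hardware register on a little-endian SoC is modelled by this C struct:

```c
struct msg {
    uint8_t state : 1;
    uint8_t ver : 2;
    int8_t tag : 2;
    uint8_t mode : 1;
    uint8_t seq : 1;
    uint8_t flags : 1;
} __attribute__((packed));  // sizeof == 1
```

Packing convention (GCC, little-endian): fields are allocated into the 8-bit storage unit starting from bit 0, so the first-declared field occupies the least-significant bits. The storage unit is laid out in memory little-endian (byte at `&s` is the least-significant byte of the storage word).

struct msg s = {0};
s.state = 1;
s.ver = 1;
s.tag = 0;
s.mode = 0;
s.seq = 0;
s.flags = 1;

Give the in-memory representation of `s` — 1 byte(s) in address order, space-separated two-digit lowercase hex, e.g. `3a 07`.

[0+:1] state=1 & 0x1 = 0x1; word=0x01
[1+:2] ver=1 & 0x3 = 0x1; word=0x03
[3+:2] tag=0 & 0x3 = 0x0; word=0x03
[5+:1] mode=0 & 0x1 = 0x0; word=0x03
[6+:1] seq=0 & 0x1 = 0x0; word=0x03
[7+:1] flags=1 & 0x1 = 0x1; word=0x83
word = 0x83 → little-endian bytes:
  [0]=0x83

83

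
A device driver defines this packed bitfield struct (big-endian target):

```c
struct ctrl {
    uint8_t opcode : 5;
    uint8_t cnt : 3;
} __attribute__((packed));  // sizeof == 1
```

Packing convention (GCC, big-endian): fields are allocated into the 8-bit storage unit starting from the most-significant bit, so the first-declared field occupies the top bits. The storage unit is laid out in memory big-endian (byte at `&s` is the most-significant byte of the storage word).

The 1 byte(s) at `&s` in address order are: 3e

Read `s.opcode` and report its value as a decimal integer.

7

[0]=0x3e (big-endian) → word 0x3e
opcode [3+:5] = (word>>3) & 0x1f = 7  ←
cnt [0+:3] = (word>>0) & 0x7 = 6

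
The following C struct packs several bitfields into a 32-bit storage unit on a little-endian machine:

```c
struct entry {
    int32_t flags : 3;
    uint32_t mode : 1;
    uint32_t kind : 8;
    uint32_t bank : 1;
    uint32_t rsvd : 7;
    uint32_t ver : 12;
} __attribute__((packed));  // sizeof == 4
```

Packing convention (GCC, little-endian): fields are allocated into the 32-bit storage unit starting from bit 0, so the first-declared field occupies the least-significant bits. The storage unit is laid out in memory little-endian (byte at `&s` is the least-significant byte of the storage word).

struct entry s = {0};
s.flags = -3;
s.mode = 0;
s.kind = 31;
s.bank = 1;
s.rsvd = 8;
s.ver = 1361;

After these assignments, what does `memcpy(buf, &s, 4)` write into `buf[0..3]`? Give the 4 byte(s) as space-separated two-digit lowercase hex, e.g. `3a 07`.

flags (3b) val=-3 bits=0x5 at bit 0: 0x00000005
mode (1b) val=0 bits=0x0 at bit 3: 0x00000005
kind (8b) val=31 bits=0x1f at bit 4: 0x000001f5
bank (1b) val=1 bits=0x1 at bit 12: 0x000011f5
rsvd (7b) val=8 bits=0x8 at bit 13: 0x000111f5
ver (12b) val=1361 bits=0x551 at bit 20: 0x551111f5
word = 0x551111f5 → little-endian bytes:
  [0]=0xf5  [1]=0x11  [2]=0x11  [3]=0x55

f5 11 11 55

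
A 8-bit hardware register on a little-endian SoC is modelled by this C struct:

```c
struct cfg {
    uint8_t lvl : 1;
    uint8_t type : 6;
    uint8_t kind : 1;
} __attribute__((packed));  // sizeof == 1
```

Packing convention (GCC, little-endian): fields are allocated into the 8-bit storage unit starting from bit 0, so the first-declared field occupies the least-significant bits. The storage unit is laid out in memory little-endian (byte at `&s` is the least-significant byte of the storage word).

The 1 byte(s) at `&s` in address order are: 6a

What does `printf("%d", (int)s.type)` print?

53

[0]=0x6a (little-endian) → word 0x6a
lvl [0+:1] = (word>>0) & 0x1 = 0
type [1+:6] = (word>>1) & 0x3f = 53  ←
kind [7+:1] = (word>>7) & 0x1 = 0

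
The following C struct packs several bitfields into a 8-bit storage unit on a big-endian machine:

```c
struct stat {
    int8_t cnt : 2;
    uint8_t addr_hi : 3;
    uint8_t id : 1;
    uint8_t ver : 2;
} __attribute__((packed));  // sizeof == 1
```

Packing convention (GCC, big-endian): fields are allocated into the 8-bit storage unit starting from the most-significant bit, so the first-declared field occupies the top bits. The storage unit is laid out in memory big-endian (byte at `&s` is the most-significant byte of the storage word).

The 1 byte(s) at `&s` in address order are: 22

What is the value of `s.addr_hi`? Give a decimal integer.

4

[0]=0x22 (big-endian) → word 0x22
cnt [6+:2] = (word>>6) & 0x3 = 0
addr_hi [3+:3] = (word>>3) & 0x7 = 4  ←
id [2+:1] = (word>>2) & 0x1 = 0
ver [0+:2] = (word>>0) & 0x3 = 2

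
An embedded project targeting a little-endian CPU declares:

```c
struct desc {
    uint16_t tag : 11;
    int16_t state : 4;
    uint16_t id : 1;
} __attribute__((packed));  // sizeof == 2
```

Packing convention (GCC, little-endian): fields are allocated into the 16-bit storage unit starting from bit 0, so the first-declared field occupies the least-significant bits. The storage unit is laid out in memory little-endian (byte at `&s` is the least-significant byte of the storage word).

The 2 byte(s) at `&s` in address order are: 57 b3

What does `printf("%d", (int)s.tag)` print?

855

[0]=0x57 [1]=0xb3 (little-endian) → word 0xb357
tag [0+:11] = (word>>0) & 0x7ff = 855  ←
state [11+:4] = (word>>11) & 0xf = 6
id [15+:1] = (word>>15) & 0x1 = 1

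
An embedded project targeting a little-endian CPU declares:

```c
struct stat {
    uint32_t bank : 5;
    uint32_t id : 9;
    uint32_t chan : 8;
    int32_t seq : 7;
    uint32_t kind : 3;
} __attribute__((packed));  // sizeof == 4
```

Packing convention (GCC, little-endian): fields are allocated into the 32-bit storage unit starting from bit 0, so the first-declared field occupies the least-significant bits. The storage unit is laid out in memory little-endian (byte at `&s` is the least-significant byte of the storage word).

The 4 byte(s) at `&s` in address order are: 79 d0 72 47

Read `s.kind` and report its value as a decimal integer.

[0]=0x79 [1]=0xd0 [2]=0x72 [3]=0x47 (little-endian) → word 0x4772d079
bank:5 @ bit 0 → (0x4772d079>>0)&0x1f = 0x19
id:9 @ bit 5 → (0x4772d079>>5)&0x1ff = 0x83
chan:8 @ bit 14 → (0x4772d079>>14)&0xff = 0xcb
seq:7 @ bit 22 → (0x4772d079>>22)&0x7f = 0x1d
kind:3 @ bit 29 → (0x4772d079>>29)&0x7 = 0x2  ←

2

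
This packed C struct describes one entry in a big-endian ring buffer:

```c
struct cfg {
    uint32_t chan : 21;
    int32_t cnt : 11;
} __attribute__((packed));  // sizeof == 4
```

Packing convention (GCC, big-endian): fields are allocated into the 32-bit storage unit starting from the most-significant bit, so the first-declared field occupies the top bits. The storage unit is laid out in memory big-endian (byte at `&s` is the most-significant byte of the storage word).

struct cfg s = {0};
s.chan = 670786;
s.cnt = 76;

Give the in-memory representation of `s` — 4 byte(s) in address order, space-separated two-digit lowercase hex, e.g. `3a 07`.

[11+:21] chan=670786 & 0x1fffff = 0xa3c42; word=0x51e21000
[0+:11] cnt=76 & 0x7ff = 0x4c; word=0x51e2104c
word = 0x51e2104c → big-endian bytes:
  [0]=0x51  [1]=0xe2  [2]=0x10  [3]=0x4c

51 e2 10 4c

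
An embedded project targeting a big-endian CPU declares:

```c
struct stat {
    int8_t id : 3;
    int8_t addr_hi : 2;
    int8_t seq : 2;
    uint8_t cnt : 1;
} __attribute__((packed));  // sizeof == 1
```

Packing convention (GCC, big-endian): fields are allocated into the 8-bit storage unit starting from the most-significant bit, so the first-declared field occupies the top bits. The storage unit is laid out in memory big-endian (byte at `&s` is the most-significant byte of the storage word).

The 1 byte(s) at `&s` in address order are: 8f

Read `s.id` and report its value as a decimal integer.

[0]=0x8f (big-endian) → word 0x8f
id [5+:3] = (word>>5) & 0x7 = 4  ←
addr_hi [3+:2] = (word>>3) & 0x3 = 1
seq [1+:2] = (word>>1) & 0x3 = 3
cnt [0+:1] = (word>>0) & 0x1 = 1
id signed 3b, MSB=1: 4 - 8 = -4

-4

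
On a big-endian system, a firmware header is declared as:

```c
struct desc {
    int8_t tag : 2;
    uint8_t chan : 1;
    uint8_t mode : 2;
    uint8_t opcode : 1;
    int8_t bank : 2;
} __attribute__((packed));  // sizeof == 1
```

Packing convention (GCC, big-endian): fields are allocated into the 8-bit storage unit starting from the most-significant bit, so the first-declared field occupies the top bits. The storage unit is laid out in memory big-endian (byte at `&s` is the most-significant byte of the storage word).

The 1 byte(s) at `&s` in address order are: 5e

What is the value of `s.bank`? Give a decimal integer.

[0]=0x5e (big-endian) → word 0x5e
tag:2 @ bit 6 → (0x5e>>6)&0x3 = 0x1
chan:1 @ bit 5 → (0x5e>>5)&0x1 = 0x0
mode:2 @ bit 3 → (0x5e>>3)&0x3 = 0x3
opcode:1 @ bit 2 → (0x5e>>2)&0x1 = 0x1
bank:2 @ bit 0 → (0x5e>>0)&0x3 = 0x2  ←
bank signed 2b, MSB=1: 2 - 4 = -2

-2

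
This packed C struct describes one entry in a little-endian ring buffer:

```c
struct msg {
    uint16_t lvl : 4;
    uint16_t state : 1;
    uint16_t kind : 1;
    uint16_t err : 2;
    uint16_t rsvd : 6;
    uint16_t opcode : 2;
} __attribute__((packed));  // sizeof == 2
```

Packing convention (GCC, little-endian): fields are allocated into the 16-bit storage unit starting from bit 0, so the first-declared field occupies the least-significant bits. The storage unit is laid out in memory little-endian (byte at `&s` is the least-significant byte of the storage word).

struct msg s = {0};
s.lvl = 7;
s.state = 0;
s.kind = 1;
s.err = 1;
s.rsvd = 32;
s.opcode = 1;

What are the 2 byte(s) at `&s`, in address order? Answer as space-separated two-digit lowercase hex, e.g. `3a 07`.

lvl (4b) val=7 bits=0x7 at bit 0: 0x0007
state (1b) val=0 bits=0x0 at bit 4: 0x0007
kind (1b) val=1 bits=0x1 at bit 5: 0x0027
err (2b) val=1 bits=0x1 at bit 6: 0x0067
rsvd (6b) val=32 bits=0x20 at bit 8: 0x2067
opcode (2b) val=1 bits=0x1 at bit 14: 0x6067
word = 0x6067 → little-endian bytes:
  [0]=0x67  [1]=0x60

67 60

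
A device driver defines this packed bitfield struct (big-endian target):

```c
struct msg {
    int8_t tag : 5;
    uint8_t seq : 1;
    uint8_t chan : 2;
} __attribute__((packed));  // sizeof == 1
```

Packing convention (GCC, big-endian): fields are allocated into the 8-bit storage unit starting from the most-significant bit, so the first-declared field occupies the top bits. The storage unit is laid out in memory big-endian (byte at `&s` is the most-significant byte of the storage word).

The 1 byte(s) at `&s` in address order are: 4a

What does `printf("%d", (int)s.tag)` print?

[0]=0x4a (big-endian) → word 0x4a
tag [3+:5] = (word>>3) & 0x1f = 9  ←
seq [2+:1] = (word>>2) & 0x1 = 0
chan [0+:2] = (word>>0) & 0x3 = 2
tag signed 5b, MSB=0: value = 9

9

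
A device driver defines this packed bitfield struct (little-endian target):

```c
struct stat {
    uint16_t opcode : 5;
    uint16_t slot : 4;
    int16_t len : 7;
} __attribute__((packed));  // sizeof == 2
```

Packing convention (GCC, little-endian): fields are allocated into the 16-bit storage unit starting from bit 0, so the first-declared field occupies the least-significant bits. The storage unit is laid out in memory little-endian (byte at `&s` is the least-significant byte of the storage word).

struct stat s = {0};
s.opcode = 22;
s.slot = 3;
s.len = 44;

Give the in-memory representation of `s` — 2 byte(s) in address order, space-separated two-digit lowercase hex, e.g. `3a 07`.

76 58

opcode:5 = 22 → 0x16 << 0 → word 0x0016
slot:4 = 3 → 0x3 << 5 → word 0x0076
len:7 = 44 → 0x2c << 9 → word 0x5876
word = 0x5876 → little-endian bytes:
  [0]=0x76  [1]=0x58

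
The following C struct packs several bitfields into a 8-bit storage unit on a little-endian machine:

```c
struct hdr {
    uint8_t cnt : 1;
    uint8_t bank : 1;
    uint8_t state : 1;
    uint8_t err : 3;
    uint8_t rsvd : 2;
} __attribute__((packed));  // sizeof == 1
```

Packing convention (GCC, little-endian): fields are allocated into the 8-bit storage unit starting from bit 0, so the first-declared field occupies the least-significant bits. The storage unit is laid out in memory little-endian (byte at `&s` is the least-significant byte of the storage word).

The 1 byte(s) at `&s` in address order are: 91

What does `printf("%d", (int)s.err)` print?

2

[0]=0x91 (little-endian) → word 0x91
cnt [0+:1] = (word>>0) & 0x1 = 1
bank [1+:1] = (word>>1) & 0x1 = 0
state [2+:1] = (word>>2) & 0x1 = 0
err [3+:3] = (word>>3) & 0x7 = 2  ←
rsvd [6+:2] = (word>>6) & 0x3 = 2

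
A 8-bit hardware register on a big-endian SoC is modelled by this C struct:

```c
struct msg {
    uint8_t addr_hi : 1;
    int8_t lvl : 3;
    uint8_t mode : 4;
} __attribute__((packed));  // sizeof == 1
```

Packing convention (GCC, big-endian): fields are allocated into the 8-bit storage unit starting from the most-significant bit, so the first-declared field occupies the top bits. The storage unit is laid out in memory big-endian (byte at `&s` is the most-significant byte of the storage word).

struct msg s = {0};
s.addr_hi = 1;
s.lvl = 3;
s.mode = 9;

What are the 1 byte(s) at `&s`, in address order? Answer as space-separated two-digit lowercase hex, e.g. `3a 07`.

addr_hi (1b) val=1 bits=0x1 at bit 7: 0x80
lvl (3b) val=3 bits=0x3 at bit 4: 0xb0
mode (4b) val=9 bits=0x9 at bit 0: 0xb9
word = 0xb9 → big-endian bytes:
  [0]=0xb9

b9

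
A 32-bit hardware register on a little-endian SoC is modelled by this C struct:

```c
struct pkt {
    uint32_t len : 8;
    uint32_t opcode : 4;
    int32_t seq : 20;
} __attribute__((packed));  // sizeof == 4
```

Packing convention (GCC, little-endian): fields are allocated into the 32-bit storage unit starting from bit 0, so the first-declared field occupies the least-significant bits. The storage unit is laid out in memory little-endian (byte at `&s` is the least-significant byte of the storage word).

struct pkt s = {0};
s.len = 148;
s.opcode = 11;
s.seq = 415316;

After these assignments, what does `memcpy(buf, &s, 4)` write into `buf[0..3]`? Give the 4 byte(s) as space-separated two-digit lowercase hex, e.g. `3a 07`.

len:8 = 148 → 0x94 << 0 → word 0x00000094
opcode:4 = 11 → 0xb << 8 → word 0x00000b94
seq:20 = 415316 → 0x65654 << 12 → word 0x65654b94
word = 0x65654b94 → little-endian bytes:
  [0]=0x94  [1]=0x4b  [2]=0x65  [3]=0x65

94 4b 65 65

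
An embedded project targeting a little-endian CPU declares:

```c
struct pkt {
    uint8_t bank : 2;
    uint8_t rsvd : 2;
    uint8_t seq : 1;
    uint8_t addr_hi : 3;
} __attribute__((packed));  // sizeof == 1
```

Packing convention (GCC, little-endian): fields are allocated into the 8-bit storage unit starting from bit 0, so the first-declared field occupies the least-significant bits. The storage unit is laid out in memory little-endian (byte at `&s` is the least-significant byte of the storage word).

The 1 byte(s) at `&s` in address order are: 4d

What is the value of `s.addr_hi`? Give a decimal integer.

[0]=0x4d (little-endian) → word 0x4d
bank [0+:2] = (word>>0) & 0x3 = 1
rsvd [2+:2] = (word>>2) & 0x3 = 3
seq [4+:1] = (word>>4) & 0x1 = 0
addr_hi [5+:3] = (word>>5) & 0x7 = 2  ←

2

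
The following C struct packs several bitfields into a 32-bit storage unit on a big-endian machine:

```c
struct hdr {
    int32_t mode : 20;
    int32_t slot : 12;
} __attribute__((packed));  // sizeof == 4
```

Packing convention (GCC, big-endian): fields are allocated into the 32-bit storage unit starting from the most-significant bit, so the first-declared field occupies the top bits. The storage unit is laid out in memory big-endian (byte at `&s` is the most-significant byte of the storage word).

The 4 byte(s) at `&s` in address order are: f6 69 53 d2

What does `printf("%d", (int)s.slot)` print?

978

[0]=0xf6 [1]=0x69 [2]=0x53 [3]=0xd2 (big-endian) → word 0xf66953d2
mode:20 @ bit 12 → (0xf66953d2>>12)&0xfffff = 0xf6695
slot:12 @ bit 0 → (0xf66953d2>>0)&0xfff = 0x3d2  ←
slot signed 12b, MSB=0: value = 978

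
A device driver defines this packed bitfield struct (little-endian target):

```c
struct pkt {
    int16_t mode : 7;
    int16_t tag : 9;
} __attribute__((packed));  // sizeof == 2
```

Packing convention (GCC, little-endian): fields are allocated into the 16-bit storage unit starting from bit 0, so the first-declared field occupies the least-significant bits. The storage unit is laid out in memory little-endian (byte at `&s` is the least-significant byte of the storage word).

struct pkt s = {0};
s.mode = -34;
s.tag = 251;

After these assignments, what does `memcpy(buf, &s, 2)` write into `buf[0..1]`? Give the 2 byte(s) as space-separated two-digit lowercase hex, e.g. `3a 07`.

mode:7 = -34 → 0x5e << 0 → word 0x005e
tag:9 = 251 → 0xfb << 7 → word 0x7dde
word = 0x7dde → little-endian bytes:
  [0]=0xde  [1]=0x7d

de 7d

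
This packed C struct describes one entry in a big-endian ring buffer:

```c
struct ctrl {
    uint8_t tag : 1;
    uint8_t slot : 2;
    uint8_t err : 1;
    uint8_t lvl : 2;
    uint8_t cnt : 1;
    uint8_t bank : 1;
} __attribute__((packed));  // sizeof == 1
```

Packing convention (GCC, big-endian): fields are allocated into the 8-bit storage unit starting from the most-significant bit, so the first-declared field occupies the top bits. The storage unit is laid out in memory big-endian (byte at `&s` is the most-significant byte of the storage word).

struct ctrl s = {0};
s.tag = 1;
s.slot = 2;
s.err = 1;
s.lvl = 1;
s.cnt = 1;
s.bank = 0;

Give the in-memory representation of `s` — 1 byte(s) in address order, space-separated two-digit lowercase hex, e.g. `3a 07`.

[7+:1] tag=1 & 0x1 = 0x1; word=0x80
[5+:2] slot=2 & 0x3 = 0x2; word=0xc0
[4+:1] err=1 & 0x1 = 0x1; word=0xd0
[2+:2] lvl=1 & 0x3 = 0x1; word=0xd4
[1+:1] cnt=1 & 0x1 = 0x1; word=0xd6
[0+:1] bank=0 & 0x1 = 0x0; word=0xd6
word = 0xd6 → big-endian bytes:
  [0]=0xd6

d6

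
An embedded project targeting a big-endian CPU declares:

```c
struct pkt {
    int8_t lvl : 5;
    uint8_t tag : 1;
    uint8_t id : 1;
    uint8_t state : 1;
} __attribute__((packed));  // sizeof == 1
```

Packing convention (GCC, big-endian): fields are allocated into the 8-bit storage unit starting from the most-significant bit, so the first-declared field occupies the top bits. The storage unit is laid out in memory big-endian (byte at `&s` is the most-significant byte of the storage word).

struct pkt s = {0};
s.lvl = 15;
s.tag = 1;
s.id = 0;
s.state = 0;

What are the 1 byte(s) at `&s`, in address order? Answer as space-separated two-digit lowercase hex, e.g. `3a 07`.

7c

[3+:5] lvl=15 & 0x1f = 0xf; word=0x78
[2+:1] tag=1 & 0x1 = 0x1; word=0x7c
[1+:1] id=0 & 0x1 = 0x0; word=0x7c
[0+:1] state=0 & 0x1 = 0x0; word=0x7c
word = 0x7c → big-endian bytes:
  [0]=0x7c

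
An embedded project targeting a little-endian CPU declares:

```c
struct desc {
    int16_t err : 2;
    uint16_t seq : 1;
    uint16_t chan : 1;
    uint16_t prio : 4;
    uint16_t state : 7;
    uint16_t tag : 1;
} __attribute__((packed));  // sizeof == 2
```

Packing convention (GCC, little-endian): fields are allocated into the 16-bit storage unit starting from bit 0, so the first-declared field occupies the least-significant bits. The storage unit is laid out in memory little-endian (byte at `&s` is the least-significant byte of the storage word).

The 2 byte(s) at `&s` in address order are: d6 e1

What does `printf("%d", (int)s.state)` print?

97

[0]=0xd6 [1]=0xe1 (little-endian) → word 0xe1d6
err [0+:2] = (word>>0) & 0x3 = 2
seq [2+:1] = (word>>2) & 0x1 = 1
chan [3+:1] = (word>>3) & 0x1 = 0
prio [4+:4] = (word>>4) & 0xf = 13
state [8+:7] = (word>>8) & 0x7f = 97  ←
tag [15+:1] = (word>>15) & 0x1 = 1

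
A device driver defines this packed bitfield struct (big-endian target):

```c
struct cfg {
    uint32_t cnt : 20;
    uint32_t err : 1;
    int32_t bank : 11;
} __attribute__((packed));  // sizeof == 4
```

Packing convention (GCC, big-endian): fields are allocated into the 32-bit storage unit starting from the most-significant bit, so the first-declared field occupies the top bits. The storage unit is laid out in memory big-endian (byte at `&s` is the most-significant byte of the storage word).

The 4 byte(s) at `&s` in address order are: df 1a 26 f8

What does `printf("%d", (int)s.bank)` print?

-264

[0]=0xdf [1]=0x1a [2]=0x26 [3]=0xf8 (big-endian) → word 0xdf1a26f8
cnt:20 @ bit 12 → (0xdf1a26f8>>12)&0xfffff = 0xdf1a2
err:1 @ bit 11 → (0xdf1a26f8>>11)&0x1 = 0x0
bank:11 @ bit 0 → (0xdf1a26f8>>0)&0x7ff = 0x6f8  ←
bank signed 11b, MSB=1: 1784 - 2048 = -264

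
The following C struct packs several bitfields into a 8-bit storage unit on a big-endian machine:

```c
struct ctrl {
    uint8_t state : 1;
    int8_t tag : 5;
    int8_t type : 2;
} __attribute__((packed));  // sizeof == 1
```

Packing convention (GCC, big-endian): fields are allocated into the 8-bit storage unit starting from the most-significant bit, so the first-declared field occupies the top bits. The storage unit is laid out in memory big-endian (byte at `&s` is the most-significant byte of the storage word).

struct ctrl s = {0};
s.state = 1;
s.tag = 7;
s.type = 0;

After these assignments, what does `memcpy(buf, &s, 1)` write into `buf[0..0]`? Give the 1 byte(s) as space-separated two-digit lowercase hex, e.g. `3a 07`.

9c

[7+:1] state=1 & 0x1 = 0x1; word=0x80
[2+:5] tag=7 & 0x1f = 0x7; word=0x9c
[0+:2] type=0 & 0x3 = 0x0; word=0x9c
word = 0x9c → big-endian bytes:
  [0]=0x9c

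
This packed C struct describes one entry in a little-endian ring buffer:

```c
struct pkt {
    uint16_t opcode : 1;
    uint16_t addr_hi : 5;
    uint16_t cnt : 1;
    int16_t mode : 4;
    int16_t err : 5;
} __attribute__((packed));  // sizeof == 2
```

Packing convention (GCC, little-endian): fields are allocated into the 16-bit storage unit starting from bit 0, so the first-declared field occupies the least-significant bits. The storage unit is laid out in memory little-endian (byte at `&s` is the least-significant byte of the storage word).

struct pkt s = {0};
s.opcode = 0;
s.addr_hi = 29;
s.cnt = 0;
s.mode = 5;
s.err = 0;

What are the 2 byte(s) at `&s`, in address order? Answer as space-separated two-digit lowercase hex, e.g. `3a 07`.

opcode (1b) val=0 bits=0x0 at bit 0: 0x0000
addr_hi (5b) val=29 bits=0x1d at bit 1: 0x003a
cnt (1b) val=0 bits=0x0 at bit 6: 0x003a
mode (4b) val=5 bits=0x5 at bit 7: 0x02ba
err (5b) val=0 bits=0x0 at bit 11: 0x02ba
word = 0x02ba → little-endian bytes:
  [0]=0xba  [1]=0x02

ba 02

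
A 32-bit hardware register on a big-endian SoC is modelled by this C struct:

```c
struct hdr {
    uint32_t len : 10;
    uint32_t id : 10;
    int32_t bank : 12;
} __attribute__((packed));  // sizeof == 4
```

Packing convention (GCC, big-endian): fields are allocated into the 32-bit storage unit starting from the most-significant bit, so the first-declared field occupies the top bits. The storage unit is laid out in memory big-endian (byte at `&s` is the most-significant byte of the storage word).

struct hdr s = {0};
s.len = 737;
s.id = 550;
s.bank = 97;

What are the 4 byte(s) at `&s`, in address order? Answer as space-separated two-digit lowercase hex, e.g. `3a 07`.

len (10b) val=737 bits=0x2e1 at bit 22: 0xb8400000
id (10b) val=550 bits=0x226 at bit 12: 0xb8626000
bank (12b) val=97 bits=0x61 at bit 0: 0xb8626061
word = 0xb8626061 → big-endian bytes:
  [0]=0xb8  [1]=0x62  [2]=0x60  [3]=0x61

b8 62 60 61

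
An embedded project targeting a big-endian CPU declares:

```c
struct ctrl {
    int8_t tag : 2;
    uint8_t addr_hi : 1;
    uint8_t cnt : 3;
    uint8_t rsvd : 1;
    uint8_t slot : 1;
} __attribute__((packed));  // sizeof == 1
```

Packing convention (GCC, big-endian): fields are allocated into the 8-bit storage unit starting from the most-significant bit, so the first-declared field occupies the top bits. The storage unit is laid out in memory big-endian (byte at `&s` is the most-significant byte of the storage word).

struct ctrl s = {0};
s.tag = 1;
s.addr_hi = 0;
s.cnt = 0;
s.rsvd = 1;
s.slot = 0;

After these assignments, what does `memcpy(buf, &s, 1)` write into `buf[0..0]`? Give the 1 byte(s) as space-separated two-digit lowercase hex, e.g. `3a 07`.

42

tag (2b) val=1 bits=0x1 at bit 6: 0x40
addr_hi (1b) val=0 bits=0x0 at bit 5: 0x40
cnt (3b) val=0 bits=0x0 at bit 2: 0x40
rsvd (1b) val=1 bits=0x1 at bit 1: 0x42
slot (1b) val=0 bits=0x0 at bit 0: 0x42
word = 0x42 → big-endian bytes:
  [0]=0x42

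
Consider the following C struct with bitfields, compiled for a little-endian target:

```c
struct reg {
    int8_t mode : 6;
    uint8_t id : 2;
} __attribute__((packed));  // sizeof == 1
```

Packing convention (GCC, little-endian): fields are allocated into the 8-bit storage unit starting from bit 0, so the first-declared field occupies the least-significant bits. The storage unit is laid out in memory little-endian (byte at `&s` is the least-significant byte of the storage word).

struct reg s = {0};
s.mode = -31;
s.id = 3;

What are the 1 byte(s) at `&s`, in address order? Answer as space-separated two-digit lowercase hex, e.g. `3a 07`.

e1

mode:6 = -31 → 0x21 << 0 → word 0x21
id:2 = 3 → 0x3 << 6 → word 0xe1
word = 0xe1 → little-endian bytes:
  [0]=0xe1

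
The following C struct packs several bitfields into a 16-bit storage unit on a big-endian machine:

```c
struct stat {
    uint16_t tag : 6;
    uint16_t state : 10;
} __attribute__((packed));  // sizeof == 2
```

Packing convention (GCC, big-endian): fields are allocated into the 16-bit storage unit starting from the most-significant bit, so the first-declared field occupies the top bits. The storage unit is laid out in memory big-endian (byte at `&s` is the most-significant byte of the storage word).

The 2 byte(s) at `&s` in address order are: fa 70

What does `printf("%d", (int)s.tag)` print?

62

[0]=0xfa [1]=0x70 (big-endian) → word 0xfa70
tag:6 @ bit 10 → (0xfa70>>10)&0x3f = 0x3e  ←
state:10 @ bit 0 → (0xfa70>>0)&0x3ff = 0x270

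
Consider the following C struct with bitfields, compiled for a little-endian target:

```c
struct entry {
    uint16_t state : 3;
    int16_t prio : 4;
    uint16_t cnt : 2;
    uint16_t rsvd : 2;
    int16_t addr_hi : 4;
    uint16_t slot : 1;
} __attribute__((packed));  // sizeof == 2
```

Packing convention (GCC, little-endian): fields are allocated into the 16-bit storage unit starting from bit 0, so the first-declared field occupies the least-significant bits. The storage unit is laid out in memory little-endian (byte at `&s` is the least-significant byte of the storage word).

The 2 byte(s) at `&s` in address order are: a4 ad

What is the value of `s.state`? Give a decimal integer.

4

[0]=0xa4 [1]=0xad (little-endian) → word 0xada4
state [0+:3] = (word>>0) & 0x7 = 4  ←
prio [3+:4] = (word>>3) & 0xf = 4
cnt [7+:2] = (word>>7) & 0x3 = 3
rsvd [9+:2] = (word>>9) & 0x3 = 2
addr_hi [11+:4] = (word>>11) & 0xf = 5
slot [15+:1] = (word>>15) & 0x1 = 1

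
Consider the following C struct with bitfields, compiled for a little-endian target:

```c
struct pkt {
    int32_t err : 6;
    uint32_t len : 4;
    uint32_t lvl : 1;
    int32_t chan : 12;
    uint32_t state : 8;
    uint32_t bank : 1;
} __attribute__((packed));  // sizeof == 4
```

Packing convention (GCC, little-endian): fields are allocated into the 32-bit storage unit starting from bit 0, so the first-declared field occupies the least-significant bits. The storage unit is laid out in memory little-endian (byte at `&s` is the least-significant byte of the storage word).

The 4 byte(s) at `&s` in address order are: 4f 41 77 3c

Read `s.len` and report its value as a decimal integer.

5

[0]=0x4f [1]=0x41 [2]=0x77 [3]=0x3c (little-endian) → word 0x3c77414f
err [0+:6] = (word>>0) & 0x3f = 15
len [6+:4] = (word>>6) & 0xf = 5  ←
lvl [10+:1] = (word>>10) & 0x1 = 0
chan [11+:12] = (word>>11) & 0xfff = 3816
state [23+:8] = (word>>23) & 0xff = 120
bank [31+:1] = (word>>31) & 0x1 = 0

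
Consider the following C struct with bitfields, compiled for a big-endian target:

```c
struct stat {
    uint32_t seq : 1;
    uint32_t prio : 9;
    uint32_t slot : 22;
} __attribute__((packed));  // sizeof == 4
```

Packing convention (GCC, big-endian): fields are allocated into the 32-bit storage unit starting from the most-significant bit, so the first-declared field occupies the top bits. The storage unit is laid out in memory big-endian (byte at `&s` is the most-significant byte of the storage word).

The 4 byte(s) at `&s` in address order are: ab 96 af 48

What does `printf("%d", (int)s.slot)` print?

[0]=0xab [1]=0x96 [2]=0xaf [3]=0x48 (big-endian) → word 0xab96af48
seq:1 @ bit 31 → (0xab96af48>>31)&0x1 = 0x1
prio:9 @ bit 22 → (0xab96af48>>22)&0x1ff = 0xae
slot:22 @ bit 0 → (0xab96af48>>0)&0x3fffff = 0x16af48  ←

1486664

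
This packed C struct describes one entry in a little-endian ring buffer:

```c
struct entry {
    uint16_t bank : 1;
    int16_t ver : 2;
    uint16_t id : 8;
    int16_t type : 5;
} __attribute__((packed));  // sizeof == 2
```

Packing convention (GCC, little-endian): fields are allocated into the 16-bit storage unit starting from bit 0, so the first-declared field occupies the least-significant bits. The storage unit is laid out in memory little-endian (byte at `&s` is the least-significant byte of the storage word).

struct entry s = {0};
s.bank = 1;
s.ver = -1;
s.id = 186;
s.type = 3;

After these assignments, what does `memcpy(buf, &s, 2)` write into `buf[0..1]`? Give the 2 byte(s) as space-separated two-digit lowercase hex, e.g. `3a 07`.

[0+:1] bank=1 & 0x1 = 0x1; word=0x0001
[1+:2] ver=-1 & 0x3 = 0x3; word=0x0007
[3+:8] id=186 & 0xff = 0xba; word=0x05d7
[11+:5] type=3 & 0x1f = 0x3; word=0x1dd7
word = 0x1dd7 → little-endian bytes:
  [0]=0xd7  [1]=0x1d

d7 1d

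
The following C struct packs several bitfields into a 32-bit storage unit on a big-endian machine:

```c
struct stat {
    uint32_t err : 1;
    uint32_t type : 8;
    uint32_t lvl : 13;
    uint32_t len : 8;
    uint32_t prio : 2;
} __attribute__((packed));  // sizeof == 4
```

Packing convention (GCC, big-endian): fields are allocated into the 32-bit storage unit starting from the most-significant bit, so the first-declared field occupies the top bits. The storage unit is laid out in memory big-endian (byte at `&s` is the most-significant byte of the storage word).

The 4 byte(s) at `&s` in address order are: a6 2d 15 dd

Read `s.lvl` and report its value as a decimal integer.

[0]=0xa6 [1]=0x2d [2]=0x15 [3]=0xdd (big-endian) → word 0xa62d15dd
err:1 @ bit 31 → (0xa62d15dd>>31)&0x1 = 0x1
type:8 @ bit 23 → (0xa62d15dd>>23)&0xff = 0x4c
lvl:13 @ bit 10 → (0xa62d15dd>>10)&0x1fff = 0xb45  ←
len:8 @ bit 2 → (0xa62d15dd>>2)&0xff = 0x77
prio:2 @ bit 0 → (0xa62d15dd>>0)&0x3 = 0x1

2885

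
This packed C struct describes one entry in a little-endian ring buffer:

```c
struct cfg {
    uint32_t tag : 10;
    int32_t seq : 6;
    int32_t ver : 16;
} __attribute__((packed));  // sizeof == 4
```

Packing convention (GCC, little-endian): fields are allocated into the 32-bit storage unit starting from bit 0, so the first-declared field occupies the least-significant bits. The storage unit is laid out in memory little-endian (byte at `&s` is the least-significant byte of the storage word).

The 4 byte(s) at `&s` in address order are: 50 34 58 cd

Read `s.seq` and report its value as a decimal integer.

[0]=0x50 [1]=0x34 [2]=0x58 [3]=0xcd (little-endian) → word 0xcd583450
tag [0+:10] = (word>>0) & 0x3ff = 80
seq [10+:6] = (word>>10) & 0x3f = 13  ←
ver [16+:16] = (word>>16) & 0xffff = 52568
seq signed 6b, MSB=0: value = 13

13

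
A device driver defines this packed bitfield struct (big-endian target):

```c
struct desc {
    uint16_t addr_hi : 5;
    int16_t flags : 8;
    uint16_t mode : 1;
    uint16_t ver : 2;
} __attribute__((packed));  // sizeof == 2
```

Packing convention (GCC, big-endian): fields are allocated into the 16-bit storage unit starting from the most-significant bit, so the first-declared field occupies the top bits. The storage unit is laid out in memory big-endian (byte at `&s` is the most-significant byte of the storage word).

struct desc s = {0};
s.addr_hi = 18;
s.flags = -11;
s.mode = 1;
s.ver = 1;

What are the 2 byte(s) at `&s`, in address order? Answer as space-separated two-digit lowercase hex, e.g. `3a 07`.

97 ad

addr_hi:5 = 18 → 0x12 << 11 → word 0x9000
flags:8 = -11 → 0xf5 << 3 → word 0x97a8
mode:1 = 1 → 0x1 << 2 → word 0x97ac
ver:2 = 1 → 0x1 << 0 → word 0x97ad
word = 0x97ad → big-endian bytes:
  [0]=0x97  [1]=0xad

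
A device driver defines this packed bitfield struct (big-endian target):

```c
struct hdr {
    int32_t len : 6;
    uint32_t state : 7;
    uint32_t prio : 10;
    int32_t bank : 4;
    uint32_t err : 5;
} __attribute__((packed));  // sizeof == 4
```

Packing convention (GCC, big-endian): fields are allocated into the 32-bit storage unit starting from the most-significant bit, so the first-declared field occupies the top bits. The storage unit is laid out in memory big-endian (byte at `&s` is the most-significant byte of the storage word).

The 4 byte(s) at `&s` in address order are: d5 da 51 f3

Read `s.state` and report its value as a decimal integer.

59

[0]=0xd5 [1]=0xda [2]=0x51 [3]=0xf3 (big-endian) → word 0xd5da51f3
len:6 @ bit 26 → (0xd5da51f3>>26)&0x3f = 0x35
state:7 @ bit 19 → (0xd5da51f3>>19)&0x7f = 0x3b  ←
prio:10 @ bit 9 → (0xd5da51f3>>9)&0x3ff = 0x128
bank:4 @ bit 5 → (0xd5da51f3>>5)&0xf = 0xf
err:5 @ bit 0 → (0xd5da51f3>>0)&0x1f = 0x13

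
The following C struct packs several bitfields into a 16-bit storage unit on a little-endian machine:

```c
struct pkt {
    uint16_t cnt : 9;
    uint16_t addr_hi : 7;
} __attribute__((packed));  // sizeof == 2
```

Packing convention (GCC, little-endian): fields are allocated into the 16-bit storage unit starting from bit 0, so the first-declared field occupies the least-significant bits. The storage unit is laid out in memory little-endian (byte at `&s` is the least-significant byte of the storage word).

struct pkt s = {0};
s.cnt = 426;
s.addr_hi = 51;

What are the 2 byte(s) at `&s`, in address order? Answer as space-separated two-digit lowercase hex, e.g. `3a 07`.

aa 67

[0+:9] cnt=426 & 0x1ff = 0x1aa; word=0x01aa
[9+:7] addr_hi=51 & 0x7f = 0x33; word=0x67aa
word = 0x67aa → little-endian bytes:
  [0]=0xaa  [1]=0x67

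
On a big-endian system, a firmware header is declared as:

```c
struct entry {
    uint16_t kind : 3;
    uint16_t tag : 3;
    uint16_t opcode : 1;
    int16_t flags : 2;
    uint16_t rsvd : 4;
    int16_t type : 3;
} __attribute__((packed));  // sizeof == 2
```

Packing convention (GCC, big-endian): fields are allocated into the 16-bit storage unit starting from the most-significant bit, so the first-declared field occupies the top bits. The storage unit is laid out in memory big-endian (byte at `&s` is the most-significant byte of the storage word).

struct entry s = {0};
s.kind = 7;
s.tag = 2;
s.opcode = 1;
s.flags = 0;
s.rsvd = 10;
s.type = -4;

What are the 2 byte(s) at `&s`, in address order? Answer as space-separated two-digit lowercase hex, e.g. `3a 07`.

kind (3b) val=7 bits=0x7 at bit 13: 0xe000
tag (3b) val=2 bits=0x2 at bit 10: 0xe800
opcode (1b) val=1 bits=0x1 at bit 9: 0xea00
flags (2b) val=0 bits=0x0 at bit 7: 0xea00
rsvd (4b) val=10 bits=0xa at bit 3: 0xea50
type (3b) val=-4 bits=0x4 at bit 0: 0xea54
word = 0xea54 → big-endian bytes:
  [0]=0xea  [1]=0x54

ea 54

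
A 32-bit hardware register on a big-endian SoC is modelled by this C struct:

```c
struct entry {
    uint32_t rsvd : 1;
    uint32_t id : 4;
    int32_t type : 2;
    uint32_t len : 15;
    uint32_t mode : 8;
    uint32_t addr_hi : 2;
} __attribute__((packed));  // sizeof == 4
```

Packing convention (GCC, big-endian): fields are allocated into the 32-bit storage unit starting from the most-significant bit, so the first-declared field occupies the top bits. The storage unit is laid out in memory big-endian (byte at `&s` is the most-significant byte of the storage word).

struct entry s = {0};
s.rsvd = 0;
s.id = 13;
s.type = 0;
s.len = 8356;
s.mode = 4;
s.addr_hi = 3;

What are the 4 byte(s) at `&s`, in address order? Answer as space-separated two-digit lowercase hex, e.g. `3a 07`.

68 82 90 13

rsvd:1 = 0 → 0x0 << 31 → word 0x00000000
id:4 = 13 → 0xd << 27 → word 0x68000000
type:2 = 0 → 0x0 << 25 → word 0x68000000
len:15 = 8356 → 0x20a4 << 10 → word 0x68829000
mode:8 = 4 → 0x4 << 2 → word 0x68829010
addr_hi:2 = 3 → 0x3 << 0 → word 0x68829013
word = 0x68829013 → big-endian bytes:
  [0]=0x68  [1]=0x82  [2]=0x90  [3]=0x13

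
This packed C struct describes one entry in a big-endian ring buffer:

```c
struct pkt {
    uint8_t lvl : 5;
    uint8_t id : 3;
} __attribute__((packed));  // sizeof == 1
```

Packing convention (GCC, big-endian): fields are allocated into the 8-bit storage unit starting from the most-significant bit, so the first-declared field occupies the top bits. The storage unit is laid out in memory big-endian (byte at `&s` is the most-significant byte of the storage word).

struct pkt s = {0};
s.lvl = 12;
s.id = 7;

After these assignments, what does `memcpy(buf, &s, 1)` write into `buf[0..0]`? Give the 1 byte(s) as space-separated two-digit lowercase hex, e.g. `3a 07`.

lvl:5 = 12 → 0xc << 3 → word 0x60
id:3 = 7 → 0x7 << 0 → word 0x67
word = 0x67 → big-endian bytes:
  [0]=0x67

67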